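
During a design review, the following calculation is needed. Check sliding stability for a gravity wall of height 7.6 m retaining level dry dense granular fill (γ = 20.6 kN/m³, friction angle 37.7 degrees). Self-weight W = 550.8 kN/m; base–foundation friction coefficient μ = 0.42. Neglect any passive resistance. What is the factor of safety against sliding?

K_a = tan²(45° − 37.7°/2) = 0.2411.
P_a = ½K_aγH² = 0.5×0.2411×20.6×7.6² = 143.4 kN/m, acting at H/3 = 2.533 m above the base.
FS_sliding = μW / P_a = 0.42×550.8 / 143.4 = 1.613.

1.61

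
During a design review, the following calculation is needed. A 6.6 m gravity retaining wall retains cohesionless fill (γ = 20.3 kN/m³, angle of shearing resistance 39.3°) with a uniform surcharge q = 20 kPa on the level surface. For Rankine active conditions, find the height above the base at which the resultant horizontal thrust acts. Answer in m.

K_a = 0.2245.
Triangular part P₁ = ½K_aγH² = 99.24 at H/3 = 2.200 m; rectangular part P₂ = K_a q H = 29.63 at H/2 = 3.300 m.
ȳ = (P₁·2.200 + P₂·3.300)/(P₁+P₂) = 2.453 m.

2.45 m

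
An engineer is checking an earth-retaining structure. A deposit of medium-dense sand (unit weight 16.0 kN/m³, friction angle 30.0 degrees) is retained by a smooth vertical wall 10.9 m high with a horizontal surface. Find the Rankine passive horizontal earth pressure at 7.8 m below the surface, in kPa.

374 kPa

K_p = (1 + sin φ)/(1 − sin φ) = 3.000.
σ_h = K_p γ z = 3.000 × 16.0 × 7.8 = 374.4 kPa.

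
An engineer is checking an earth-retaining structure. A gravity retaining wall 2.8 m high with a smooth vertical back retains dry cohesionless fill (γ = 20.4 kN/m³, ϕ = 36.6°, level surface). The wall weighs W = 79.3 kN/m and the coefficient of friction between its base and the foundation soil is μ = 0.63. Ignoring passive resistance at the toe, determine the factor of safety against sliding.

2.47

K_a = tan²(45° − 36.6°/2) = 0.2530.
P_a = ½K_aγH² = 0.5×0.2530×20.4×2.8² = 20.23 kN/m, acting at H/3 = 0.9333 m above the base.
FS_sliding = μW / P_a = 0.63×79.3 / 20.23 = 2.470.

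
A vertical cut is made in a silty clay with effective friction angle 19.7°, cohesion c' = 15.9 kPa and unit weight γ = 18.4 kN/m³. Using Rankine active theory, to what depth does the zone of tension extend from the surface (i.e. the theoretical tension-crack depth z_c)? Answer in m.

2.45 m

K_a = tan²(45° − 19.7°/2) = 0.4958; √K_a = 0.7041.
The active pressure is zero where K_a γ z = 2c√K_a, so z_c = 2c/(γ√K_a) = 2×15.9/(18.4×0.7041) = 2.455 m.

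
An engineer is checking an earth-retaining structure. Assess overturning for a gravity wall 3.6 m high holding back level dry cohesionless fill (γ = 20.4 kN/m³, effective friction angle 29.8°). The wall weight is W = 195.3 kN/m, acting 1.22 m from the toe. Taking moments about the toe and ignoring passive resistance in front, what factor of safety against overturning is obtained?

K_a = tan²(45° − 29.8°/2) = 0.3360.
P_a = ½K_aγH² = 0.5×0.3360×20.4×3.6² = 44.42 kN/m, acting at H/3 = 1.200 m above the base.
Overturning moment M_o = P_a × H/3 = 44.42 × 1.200 = 53.30.
Resisting moment M_r = W × 1.22 = 195.3 × 1.22 = 238.3.
FS_overturning = M_r/M_o = 238.3/53.30 = 4.470.

4.47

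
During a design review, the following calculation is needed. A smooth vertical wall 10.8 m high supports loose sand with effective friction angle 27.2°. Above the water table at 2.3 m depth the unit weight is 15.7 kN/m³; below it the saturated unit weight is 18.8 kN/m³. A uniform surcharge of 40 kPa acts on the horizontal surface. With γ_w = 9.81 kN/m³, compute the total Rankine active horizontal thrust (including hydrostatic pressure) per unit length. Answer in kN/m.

K_a = tan²(45° − φ/2) = 0.3726.
γ' = 18.8 − 9.81 = 8.990 kN/m³. h₂ = H − d_w = 8.5 m.
σ'_h: at surface K_a·q = 14.90; at WT K_a(q+γd_w) = 28.36; at base K_a(q+γd_w+γ'h₂) = 56.83 kPa.
P₁ = ½(14.90+28.36)×2.3 = 49.75; P₂ = ½(28.36+56.83)×8.5 = 362.0; P_w = ½γ_w h₂² = 354.4.
Total = 49.75+362.0+354.4 = 766.2 kN/m.

766 kN/m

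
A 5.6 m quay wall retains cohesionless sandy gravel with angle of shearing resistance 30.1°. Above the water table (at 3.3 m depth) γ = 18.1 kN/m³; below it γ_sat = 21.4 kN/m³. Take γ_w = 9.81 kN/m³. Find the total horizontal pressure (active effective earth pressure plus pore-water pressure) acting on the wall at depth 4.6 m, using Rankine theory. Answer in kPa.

K_a = (1 − sin φ)/(1 + sin φ) = 0.3320.
γ' = 21.4 − 9.81 = 11.59 kN/m³.
Effective vertical stress at 4.6 m: σ'_v = 18.1×3.3 + 11.59×1.30 = 74.80 kPa.
σ'_h = K_a σ'_v = 0.3320 × 74.80 = 24.83 kPa; u = γ_w × 1.30 = 12.75 kPa.
Total σ_h = 24.83 + 12.75 = 37.58 kPa.

37.6 kPa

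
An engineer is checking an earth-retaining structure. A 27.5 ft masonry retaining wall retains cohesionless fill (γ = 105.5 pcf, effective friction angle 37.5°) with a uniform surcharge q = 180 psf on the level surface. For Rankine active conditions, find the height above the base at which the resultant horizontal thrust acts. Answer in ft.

9.67 ft

K_a = 0.2432.
Triangular part P₁ = ½K_aγH² = 9701 at H/3 = 9.167 ft; rectangular part P₂ = K_a q H = 1204 at H/2 = 13.75 ft.
ȳ = (P₁·9.167 + P₂·13.75)/(P₁+P₂) = 9.673 ft.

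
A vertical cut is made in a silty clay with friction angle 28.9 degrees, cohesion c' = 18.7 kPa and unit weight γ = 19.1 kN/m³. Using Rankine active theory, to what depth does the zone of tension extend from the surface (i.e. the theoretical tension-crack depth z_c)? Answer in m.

3.32 m

K_a = tan²(45° − 28.9°/2) = 0.3484; √K_a = 0.5902.
The active pressure is zero where K_a γ z = 2c√K_a, so z_c = 2c/(γ√K_a) = 2×18.7/(19.1×0.5902) = 3.318 m.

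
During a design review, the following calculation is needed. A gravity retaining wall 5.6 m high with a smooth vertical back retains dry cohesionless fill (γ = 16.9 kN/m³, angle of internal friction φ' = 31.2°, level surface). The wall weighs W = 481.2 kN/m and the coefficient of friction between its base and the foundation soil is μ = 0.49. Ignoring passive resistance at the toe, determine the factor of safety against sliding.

K_a = tan²(45° − 31.2°/2) = 0.3175.
P_a = ½K_aγH² = 0.5×0.3175×16.9×5.6² = 84.13 kN/m, acting at H/3 = 1.867 m above the base.
FS_sliding = μW / P_a = 0.49×481.2 / 84.13 = 2.803.

2.80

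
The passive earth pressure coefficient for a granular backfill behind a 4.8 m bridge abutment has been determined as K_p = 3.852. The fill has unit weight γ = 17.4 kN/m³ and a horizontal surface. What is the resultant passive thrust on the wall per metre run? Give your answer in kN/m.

P = ½ K_p γ H² = 0.5 × 3.852 × 17.4 × 4.8² = 772.1 kN/m.

772 kN/m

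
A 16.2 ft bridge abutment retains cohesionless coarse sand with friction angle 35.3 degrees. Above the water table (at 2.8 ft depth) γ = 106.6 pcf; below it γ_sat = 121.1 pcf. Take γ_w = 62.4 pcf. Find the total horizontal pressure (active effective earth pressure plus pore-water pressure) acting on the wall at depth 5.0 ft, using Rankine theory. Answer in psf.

K_a = (1 − sin φ)/(1 + sin φ) = 0.2675.
γ' = 121.1 − 62.4 = 58.70 pcf.
Effective vertical stress at 5.0 ft: σ'_v = 106.6×2.8 + 58.70×2.20 = 427.6 psf.
σ'_h = K_a σ'_v = 0.2675 × 427.6 = 114.4 psf; u = γ_w × 2.20 = 137.3 psf.
Total σ_h = 114.4 + 137.3 = 251.7 psf.

252 psf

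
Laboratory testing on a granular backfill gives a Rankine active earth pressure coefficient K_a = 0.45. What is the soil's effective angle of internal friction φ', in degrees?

22.3°

K_a = tan²(45° − φ/2) ⇒ 45° − φ/2 = arctan(√0.45) = 33.85°.
φ = 2(45° − 33.85°) = 22.29°.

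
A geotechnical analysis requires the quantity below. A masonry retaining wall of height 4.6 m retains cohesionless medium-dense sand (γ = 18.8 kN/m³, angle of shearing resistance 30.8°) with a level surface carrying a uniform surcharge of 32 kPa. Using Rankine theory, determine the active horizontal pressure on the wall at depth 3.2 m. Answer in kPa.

K_a = (1 − sin φ)/(1 + sin φ) = 0.3227.
σ_v = γz + q = 18.8 × 3.2 + 32 = 92.16 kPa.
σ_h = K_a σ_v = 0.3227 × 92.16 = 29.74 kPa.

29.7 kPa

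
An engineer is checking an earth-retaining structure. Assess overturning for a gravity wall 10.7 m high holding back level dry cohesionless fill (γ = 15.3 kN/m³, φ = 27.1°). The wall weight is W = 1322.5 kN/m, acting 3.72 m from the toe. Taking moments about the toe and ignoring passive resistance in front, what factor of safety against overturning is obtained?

K_a = tan²(45° − 27.1°/2) = 0.3741.
P_a = ½K_aγH² = 0.5×0.3741×15.3×10.7² = 327.6 kN/m, acting at H/3 = 3.567 m above the base.
Overturning moment M_o = P_a × H/3 = 327.6 × 3.567 = 1168.
Resisting moment M_r = W × 3.72 = 1322.5 × 3.72 = 4920.
FS_overturning = M_r/M_o = 4920/1168 = 4.210.

4.21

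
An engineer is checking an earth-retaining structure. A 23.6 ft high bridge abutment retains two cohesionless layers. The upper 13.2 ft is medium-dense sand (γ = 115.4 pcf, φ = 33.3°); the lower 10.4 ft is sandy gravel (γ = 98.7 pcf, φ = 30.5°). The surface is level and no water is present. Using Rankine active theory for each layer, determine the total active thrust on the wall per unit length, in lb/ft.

9850 lb/ft

K_a1 = tan²(45°−33.3°/2) = 0.2911; K_a2 = tan²(45°−30.5°/2) = 0.3267.
Layer 1: σ at base = K_a1 γ₁ h₁ = 443.5 psf; P₁ = ½×443.5×13.2 = 2927.
Layer 2: σ_v at top = γ₁h₁ = 1523; σ_h top = K_a2×1523 = 497.6; σ_h base = K_a2×(1523+98.7×10.4) = 832.9.
P₂ = ½(497.6+832.9)×10.4 = 6919. Total P_a = 2927+6919 = 9846 lb/ft.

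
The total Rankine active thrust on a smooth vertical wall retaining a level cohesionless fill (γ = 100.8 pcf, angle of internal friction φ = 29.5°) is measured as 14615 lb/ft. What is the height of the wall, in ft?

29.2 ft

K_a = 0.3401. P_a = ½ K_a γ H² ⇒ H = √(2P_a/(K_a γ)).
H = √(2×14615/(0.3401×100.8)) = 29.20 ft.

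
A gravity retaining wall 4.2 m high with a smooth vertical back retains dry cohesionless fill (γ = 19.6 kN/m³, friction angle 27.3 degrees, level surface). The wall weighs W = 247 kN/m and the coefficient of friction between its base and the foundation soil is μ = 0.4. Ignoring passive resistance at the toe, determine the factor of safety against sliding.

1.54

K_a = tan²(45° − 27.3°/2) = 0.3711.
P_a = ½K_aγH² = 0.5×0.3711×19.6×4.2² = 64.16 kN/m, acting at H/3 = 1.400 m above the base.
FS_sliding = μW / P_a = 0.4×247 / 64.16 = 1.540.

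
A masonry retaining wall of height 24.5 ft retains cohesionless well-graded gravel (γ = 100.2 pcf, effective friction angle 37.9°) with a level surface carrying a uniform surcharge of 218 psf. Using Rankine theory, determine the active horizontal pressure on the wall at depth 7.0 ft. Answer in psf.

220 psf

K_a = (1 − sin φ)/(1 + sin φ) = 0.2389.
σ_v = γz + q = 100.2 × 7.0 + 218 = 919.4 psf.
σ_h = K_a σ_v = 0.2389 × 919.4 = 219.7 psf.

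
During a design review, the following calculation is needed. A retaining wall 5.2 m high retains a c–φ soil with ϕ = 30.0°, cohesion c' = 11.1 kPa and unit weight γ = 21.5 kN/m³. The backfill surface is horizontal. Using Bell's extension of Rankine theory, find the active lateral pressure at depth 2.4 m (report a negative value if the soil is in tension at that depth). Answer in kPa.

4.38 kPa

K_a = (1 − sin φ)/(1 + sin φ) = 0.3333.
σ_a = K_a γ z − 2c√K_a = 0.3333×21.5×2.4 − 2×11.1×0.5774 = 4.383 kPa.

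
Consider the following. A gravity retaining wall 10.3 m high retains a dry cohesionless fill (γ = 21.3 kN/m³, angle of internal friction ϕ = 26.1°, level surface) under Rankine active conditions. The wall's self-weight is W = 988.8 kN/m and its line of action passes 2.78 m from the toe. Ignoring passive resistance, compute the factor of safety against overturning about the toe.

1.82

K_a = tan²(45° − 26.1°/2) = 0.3889.
P_a = ½K_aγH² = 0.5×0.3889×21.3×10.3² = 439.5 kN/m, acting at H/3 = 3.433 m above the base.
Overturning moment M_o = P_a × H/3 = 439.5 × 3.433 = 1509.
Resisting moment M_r = W × 2.78 = 988.8 × 2.78 = 2749.
FS_overturning = M_r/M_o = 2749/1509 = 1.822.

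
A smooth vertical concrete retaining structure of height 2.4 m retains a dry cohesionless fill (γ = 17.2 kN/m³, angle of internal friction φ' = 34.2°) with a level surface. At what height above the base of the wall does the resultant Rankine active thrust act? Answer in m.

K_a = 0.2803.
The pressure distribution is triangular, so the resultant acts at H/3 above the base = 2.4/3 = 0.8000 m.

0.800 m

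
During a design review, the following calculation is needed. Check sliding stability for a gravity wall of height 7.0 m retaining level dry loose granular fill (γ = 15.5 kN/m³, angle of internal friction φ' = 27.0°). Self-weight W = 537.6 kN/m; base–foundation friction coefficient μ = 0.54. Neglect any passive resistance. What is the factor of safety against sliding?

2.04

K_a = tan²(45° − 27.0°/2) = 0.3755.
P_a = ½K_aγH² = 0.5×0.3755×15.5×7.0² = 142.6 kN/m, acting at H/3 = 2.333 m above the base.
FS_sliding = μW / P_a = 0.54×537.6 / 142.6 = 2.036.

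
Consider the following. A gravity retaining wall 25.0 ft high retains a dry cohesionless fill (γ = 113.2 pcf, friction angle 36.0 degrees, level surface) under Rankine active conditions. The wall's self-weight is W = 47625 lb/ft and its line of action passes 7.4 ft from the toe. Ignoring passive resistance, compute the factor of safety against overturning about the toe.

4.60

K_a = tan²(45° − 36.0°/2) = 0.2596.
P_a = ½K_aγH² = 0.5×0.2596×113.2×25.0² = 9184 lb/ft, acting at H/3 = 8.333 ft above the base.
Overturning moment M_o = P_a × H/3 = 9184 × 8.333 = 76530.
Resisting moment M_r = W × 7.4 = 47625 × 7.4 = 352400.
FS_overturning = M_r/M_o = 352400/76530 = 4.605.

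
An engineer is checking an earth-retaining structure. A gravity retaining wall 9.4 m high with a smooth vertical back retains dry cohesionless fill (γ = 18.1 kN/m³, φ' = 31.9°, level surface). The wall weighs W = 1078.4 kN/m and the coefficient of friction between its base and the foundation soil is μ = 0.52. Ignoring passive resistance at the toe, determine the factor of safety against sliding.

2.27

K_a = tan²(45° − 31.9°/2) = 0.3085.
P_a = ½K_aγH² = 0.5×0.3085×18.1×9.4² = 246.7 kN/m, acting at H/3 = 3.133 m above the base.
FS_sliding = μW / P_a = 0.52×1078.4 / 246.7 = 2.273.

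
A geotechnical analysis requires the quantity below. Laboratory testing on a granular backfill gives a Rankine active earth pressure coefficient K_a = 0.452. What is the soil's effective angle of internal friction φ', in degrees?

22.2°

K_a = tan²(45° − φ/2) ⇒ 45° − φ/2 = arctan(√0.452) = 33.91°.
φ = 2(45° − 33.91°) = 22.17°.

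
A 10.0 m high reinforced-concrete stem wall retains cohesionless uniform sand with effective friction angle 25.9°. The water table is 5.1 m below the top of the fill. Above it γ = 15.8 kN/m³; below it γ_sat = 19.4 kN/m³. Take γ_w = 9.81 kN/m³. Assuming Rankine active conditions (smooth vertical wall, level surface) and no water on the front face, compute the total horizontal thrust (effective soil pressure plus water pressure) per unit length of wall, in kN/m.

398 kN/m

K_a = tan²(45° − φ/2) = 0.3920.
γ' = 19.4 − 9.81 = 9.590 kN/m³. Depth below WT = 4.9 m.
σ'_h at WT = K_a γ d_w = 31.59 kPa; at base = 31.59 + K_a γ' × 4.9 = 50.01 kPa.
P₁ (0–5.1 m) = ½×31.59×5.1 = 80.54. P₂ (5.1–10.0 m) = ½(31.59+50.01)×4.9 = 199.9.
P_w = ½ γ_w h₂² = 0.5×9.81×4.9² = 117.8. Total = 80.54+199.9+117.8 = 398.2 kN/m.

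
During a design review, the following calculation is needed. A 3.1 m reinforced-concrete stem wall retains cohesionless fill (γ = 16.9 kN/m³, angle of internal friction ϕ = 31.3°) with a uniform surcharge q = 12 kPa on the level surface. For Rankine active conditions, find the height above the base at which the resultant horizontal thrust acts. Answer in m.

K_a = 0.3162.
Triangular part P₁ = ½K_aγH² = 25.68 at H/3 = 1.033 m; rectangular part P₂ = K_a q H = 11.76 at H/2 = 1.550 m.
ȳ = (P₁·1.033 + P₂·1.550)/(P₁+P₂) = 1.196 m.

1.20 m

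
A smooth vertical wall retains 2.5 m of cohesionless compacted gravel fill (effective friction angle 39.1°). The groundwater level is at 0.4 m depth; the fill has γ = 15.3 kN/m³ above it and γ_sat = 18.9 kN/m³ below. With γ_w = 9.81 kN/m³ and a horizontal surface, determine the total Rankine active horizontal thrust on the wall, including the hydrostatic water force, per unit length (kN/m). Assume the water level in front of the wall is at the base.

K_a = tan²(45° − φ/2) = 0.2265.
γ' = 18.9 − 9.81 = 9.090 kN/m³. Depth below WT = 2.1 m.
σ'_h at WT = K_a γ d_w = 1.386 kPa; at base = 1.386 + K_a γ' × 2.1 = 5.709 kPa.
P₁ (0–0.4 m) = ½×1.386×0.4 = 0.2772. P₂ (0.4–2.5 m) = ½(1.386+5.709)×2.1 = 7.450.
P_w = ½ γ_w h₂² = 0.5×9.81×2.1² = 21.63. Total = 0.2772+7.450+21.63 = 29.36 kN/m.

29.4 kN/m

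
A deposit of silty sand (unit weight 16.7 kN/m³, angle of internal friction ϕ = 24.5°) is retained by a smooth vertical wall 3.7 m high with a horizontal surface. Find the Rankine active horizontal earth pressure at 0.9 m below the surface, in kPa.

K_a = (1 − sin φ)/(1 + sin φ) = 0.4137.
σ_h = K_a γ z = 0.4137 × 16.7 × 0.9 = 6.218 kPa.

6.22 kPa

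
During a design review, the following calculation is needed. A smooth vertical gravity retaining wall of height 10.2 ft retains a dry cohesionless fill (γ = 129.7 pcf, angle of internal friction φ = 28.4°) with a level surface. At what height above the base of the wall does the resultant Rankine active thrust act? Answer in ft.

3.40 ft

K_a = 0.3554.
The pressure distribution is triangular, so the resultant acts at H/3 above the base = 10.2/3 = 3.400 ft.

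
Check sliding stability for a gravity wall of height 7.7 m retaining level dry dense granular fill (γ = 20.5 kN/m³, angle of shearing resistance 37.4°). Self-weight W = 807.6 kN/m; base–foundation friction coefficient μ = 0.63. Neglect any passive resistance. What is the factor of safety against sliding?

K_a = tan²(45° − 37.4°/2) = 0.2443.
P_a = ½K_aγH² = 0.5×0.2443×20.5×7.7² = 148.4 kN/m, acting at H/3 = 2.567 m above the base.
FS_sliding = μW / P_a = 0.63×807.6 / 148.4 = 3.427.

3.43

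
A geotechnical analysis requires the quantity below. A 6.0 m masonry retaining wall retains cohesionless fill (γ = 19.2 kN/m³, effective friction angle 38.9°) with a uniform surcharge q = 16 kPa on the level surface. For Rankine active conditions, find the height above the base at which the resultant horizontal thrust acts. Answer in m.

K_a = 0.2285.
Triangular part P₁ = ½K_aγH² = 78.98 at H/3 = 2.000 m; rectangular part P₂ = K_a q H = 21.94 at H/2 = 3.000 m.
ȳ = (P₁·2.000 + P₂·3.000)/(P₁+P₂) = 2.217 m.

2.22 m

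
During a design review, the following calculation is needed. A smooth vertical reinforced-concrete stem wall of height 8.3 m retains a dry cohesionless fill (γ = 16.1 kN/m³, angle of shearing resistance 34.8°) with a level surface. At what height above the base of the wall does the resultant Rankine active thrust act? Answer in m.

2.77 m

K_a = 0.2733.
The pressure distribution is triangular, so the resultant acts at H/3 above the base = 8.3/3 = 2.767 m.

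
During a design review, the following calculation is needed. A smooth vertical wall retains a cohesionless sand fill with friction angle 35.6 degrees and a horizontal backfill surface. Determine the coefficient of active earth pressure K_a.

K_a = tan²(45° − φ/2) = tan²(27.20°) = 0.2641.

0.264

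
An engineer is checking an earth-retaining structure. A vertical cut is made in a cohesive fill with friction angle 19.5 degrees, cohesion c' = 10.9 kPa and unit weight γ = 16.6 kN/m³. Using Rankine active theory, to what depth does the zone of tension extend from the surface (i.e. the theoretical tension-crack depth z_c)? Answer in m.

1.86 m

K_a = tan²(45° − 19.5°/2) = 0.4995; √K_a = 0.7067.
The active pressure is zero where K_a γ z = 2c√K_a, so z_c = 2c/(γ√K_a) = 2×10.9/(16.6×0.7067) = 1.858 m.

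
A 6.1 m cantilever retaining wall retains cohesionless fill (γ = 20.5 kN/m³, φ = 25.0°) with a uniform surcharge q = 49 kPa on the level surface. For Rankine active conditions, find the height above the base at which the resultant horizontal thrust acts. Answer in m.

K_a = 0.4059.
Triangular part P₁ = ½K_aγH² = 154.8 at H/3 = 2.033 m; rectangular part P₂ = K_a q H = 121.3 at H/2 = 3.050 m.
ȳ = (P₁·2.033 + P₂·3.050)/(P₁+P₂) = 2.480 m.

2.48 m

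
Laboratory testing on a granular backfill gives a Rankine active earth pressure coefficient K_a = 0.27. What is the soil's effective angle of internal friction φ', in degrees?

K_a = tan²(45° − φ/2) ⇒ 45° − φ/2 = arctan(√0.27) = 27.46°.
φ = 2(45° − 27.46°) = 35.09°.

35.1°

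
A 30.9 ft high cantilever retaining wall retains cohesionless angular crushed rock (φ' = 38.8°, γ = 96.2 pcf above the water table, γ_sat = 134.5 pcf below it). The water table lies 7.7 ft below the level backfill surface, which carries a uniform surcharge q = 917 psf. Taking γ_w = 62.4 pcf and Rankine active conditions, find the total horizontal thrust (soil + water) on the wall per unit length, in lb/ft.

32400 lb/ft

K_a = tan²(45° − φ/2) = 0.2296.
γ' = 134.5 − 62.4 = 72.10 pcf. h₂ = H − d_w = 23.2 ft.
σ'_h: at surface K_a·q = 210.5; at WT K_a(q+γd_w) = 380.5; at base K_a(q+γd_w+γ'h₂) = 764.5 psf.
P₁ = ½(210.5+380.5)×7.7 = 2276; P₂ = ½(380.5+764.5)×23.2 = 13280; P_w = ½γ_w h₂² = 16790.
Total = 2276+13280+16790 = 32350 lb/ft.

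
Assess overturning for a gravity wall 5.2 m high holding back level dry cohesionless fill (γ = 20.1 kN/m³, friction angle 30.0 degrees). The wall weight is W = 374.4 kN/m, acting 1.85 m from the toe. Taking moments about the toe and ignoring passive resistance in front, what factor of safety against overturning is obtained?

K_a = tan²(45° − 30.0°/2) = 0.3333.
P_a = ½K_aγH² = 0.5×0.3333×20.1×5.2² = 90.58 kN/m, acting at H/3 = 1.733 m above the base.
Overturning moment M_o = P_a × H/3 = 90.58 × 1.733 = 157.0.
Resisting moment M_r = W × 1.85 = 374.4 × 1.85 = 692.6.
FS_overturning = M_r/M_o = 692.6/157.0 = 4.411.

4.41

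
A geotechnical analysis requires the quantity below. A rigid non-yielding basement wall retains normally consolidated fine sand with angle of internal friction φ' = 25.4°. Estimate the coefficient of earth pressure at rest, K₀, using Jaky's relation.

0.571

K₀ = 1 − sin φ' = 1 − sin 25.4° = 0.5711.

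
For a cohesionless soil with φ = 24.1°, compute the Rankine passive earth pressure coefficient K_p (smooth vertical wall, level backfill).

2.38

K_p = (1 + sin φ)/(1 − sin φ) = tan²(45° + 24.1°/2) = 2.380.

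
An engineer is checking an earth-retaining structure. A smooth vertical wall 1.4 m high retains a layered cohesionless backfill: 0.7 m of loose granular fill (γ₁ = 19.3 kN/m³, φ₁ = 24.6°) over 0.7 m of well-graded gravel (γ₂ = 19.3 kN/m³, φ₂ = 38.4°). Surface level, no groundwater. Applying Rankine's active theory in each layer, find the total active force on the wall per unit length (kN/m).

5.26 kN/m

K_a1 = tan²(45°−24.6°/2) = 0.4121; K_a2 = tan²(45°−38.4°/2) = 0.2337.
Layer 1: σ at base = K_a1 γ₁ h₁ = 5.568 kPa; P₁ = ½×5.568×0.7 = 1.949.
Layer 2: σ_v at top = γ₁h₁ = 13.51; σ_h top = K_a2×13.51 = 3.157; σ_h base = K_a2×(13.51+19.3×0.7) = 6.314.
P₂ = ½(3.157+6.314)×0.7 = 3.315. Total P_a = 1.949+3.315 = 5.264 kN/m.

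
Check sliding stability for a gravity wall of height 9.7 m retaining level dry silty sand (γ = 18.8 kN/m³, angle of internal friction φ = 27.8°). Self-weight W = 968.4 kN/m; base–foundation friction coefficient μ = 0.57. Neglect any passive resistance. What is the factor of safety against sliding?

1.72

K_a = tan²(45° − 27.8°/2) = 0.3639.
P_a = ½K_aγH² = 0.5×0.3639×18.8×9.7² = 321.8 kN/m, acting at H/3 = 3.233 m above the base.
FS_sliding = μW / P_a = 0.57×968.4 / 321.8 = 1.715.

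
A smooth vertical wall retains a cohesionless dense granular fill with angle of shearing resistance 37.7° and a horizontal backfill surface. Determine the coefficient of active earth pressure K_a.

0.241

K_a = tan²(45° − φ/2) = tan²(26.15°) = 0.2411.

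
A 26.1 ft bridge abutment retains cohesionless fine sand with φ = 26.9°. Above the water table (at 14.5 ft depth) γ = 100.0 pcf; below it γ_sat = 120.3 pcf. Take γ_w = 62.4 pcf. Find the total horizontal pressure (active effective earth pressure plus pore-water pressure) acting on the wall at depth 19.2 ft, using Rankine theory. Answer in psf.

K_a = (1 − sin φ)/(1 + sin φ) = 0.3770.
γ' = 120.3 − 62.4 = 57.90 pcf.
Effective vertical stress at 19.2 ft: σ'_v = 100.0×14.5 + 57.90×4.70 = 1722 psf.
σ'_h = K_a σ'_v = 0.3770 × 1722 = 649.2 psf; u = γ_w × 4.70 = 293.3 psf.
Total σ_h = 649.2 + 293.3 = 942.5 psf.

943 psf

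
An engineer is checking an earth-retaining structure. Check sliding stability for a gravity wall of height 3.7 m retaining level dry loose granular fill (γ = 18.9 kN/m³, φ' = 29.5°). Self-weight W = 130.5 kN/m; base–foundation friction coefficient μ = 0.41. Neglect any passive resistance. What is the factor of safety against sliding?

K_a = tan²(45° − 29.5°/2) = 0.3401.
P_a = ½K_aγH² = 0.5×0.3401×18.9×3.7² = 44.00 kN/m, acting at H/3 = 1.233 m above the base.
FS_sliding = μW / P_a = 0.41×130.5 / 44.00 = 1.216.

1.22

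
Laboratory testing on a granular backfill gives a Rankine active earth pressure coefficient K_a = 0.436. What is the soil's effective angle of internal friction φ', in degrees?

K_a = tan²(45° − φ/2) ⇒ 45° − φ/2 = arctan(√0.436) = 33.44°.
φ = 2(45° − 33.44°) = 23.13°.

23.1°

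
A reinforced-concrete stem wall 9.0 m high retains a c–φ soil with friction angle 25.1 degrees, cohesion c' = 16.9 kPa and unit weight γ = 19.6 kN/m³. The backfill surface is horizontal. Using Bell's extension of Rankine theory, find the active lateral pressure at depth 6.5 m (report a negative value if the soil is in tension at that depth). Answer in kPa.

30.0 kPa

K_a = (1 − sin φ)/(1 + sin φ) = 0.4043.
σ_a = K_a γ z − 2c√K_a = 0.4043×19.6×6.5 − 2×16.9×0.6358 = 30.02 kPa.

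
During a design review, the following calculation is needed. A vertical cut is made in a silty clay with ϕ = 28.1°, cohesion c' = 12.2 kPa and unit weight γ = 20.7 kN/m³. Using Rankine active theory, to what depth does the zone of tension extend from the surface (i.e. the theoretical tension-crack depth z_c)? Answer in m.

K_a = tan²(45° − 28.1°/2) = 0.3596; √K_a = 0.5997.
The active pressure is zero where K_a γ z = 2c√K_a, so z_c = 2c/(γ√K_a) = 2×12.2/(20.7×0.5997) = 1.966 m.

1.97 m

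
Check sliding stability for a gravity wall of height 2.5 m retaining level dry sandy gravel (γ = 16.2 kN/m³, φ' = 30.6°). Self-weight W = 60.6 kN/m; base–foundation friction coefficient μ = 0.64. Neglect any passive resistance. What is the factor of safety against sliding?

2.35

K_a = tan²(45° − 30.6°/2) = 0.3253.
P_a = ½K_aγH² = 0.5×0.3253×16.2×2.5² = 16.47 kN/m, acting at H/3 = 0.8333 m above the base.
FS_sliding = μW / P_a = 0.64×60.6 / 16.47 = 2.355.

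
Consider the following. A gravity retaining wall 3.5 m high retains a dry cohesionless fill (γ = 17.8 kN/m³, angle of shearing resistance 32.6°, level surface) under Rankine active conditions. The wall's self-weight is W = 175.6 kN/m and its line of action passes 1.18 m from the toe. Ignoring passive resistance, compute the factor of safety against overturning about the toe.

K_a = tan²(45° − 32.6°/2) = 0.2997.
P_a = ½K_aγH² = 0.5×0.2997×17.8×3.5² = 32.68 kN/m, acting at H/3 = 1.167 m above the base.
Overturning moment M_o = P_a × H/3 = 32.68 × 1.167 = 38.13.
Resisting moment M_r = W × 1.18 = 175.6 × 1.18 = 207.2.
FS_overturning = M_r/M_o = 207.2/38.13 = 5.435.

5.43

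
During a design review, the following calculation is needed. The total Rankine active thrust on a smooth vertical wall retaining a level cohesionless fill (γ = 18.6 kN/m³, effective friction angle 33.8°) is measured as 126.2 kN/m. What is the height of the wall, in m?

K_a = 0.2851. P_a = ½ K_a γ H² ⇒ H = √(2P_a/(K_a γ)).
H = √(2×126.2/(0.2851×18.6)) = 6.899 m.

6.90 m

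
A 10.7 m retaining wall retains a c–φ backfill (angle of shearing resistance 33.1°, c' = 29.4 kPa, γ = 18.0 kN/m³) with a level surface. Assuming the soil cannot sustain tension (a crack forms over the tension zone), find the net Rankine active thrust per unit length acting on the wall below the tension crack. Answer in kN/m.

K_a = 0.2936; √K_a = 0.5418.
Tension-crack depth z_c = 2c/(γ√K_a) = 2×29.4/(18.0×0.5418) = 6.029 m.
σ_a at base = K_a γ H − 2c√K_a = 0.2936×18.0×10.7 − 2×29.4×0.5418 = 24.68 kPa.
P_a = ½ × 24.68 × (H − z_c) = 0.5×24.68×4.671 = 57.65 kN/m.

57.6 kN/m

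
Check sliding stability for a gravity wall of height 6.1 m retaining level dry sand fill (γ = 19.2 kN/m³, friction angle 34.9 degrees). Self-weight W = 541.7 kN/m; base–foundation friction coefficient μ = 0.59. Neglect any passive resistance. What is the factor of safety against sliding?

3.29

K_a = tan²(45° − 34.9°/2) = 0.2721.
P_a = ½K_aγH² = 0.5×0.2721×19.2×6.1² = 97.22 kN/m, acting at H/3 = 2.033 m above the base.
FS_sliding = μW / P_a = 0.59×541.7 / 97.22 = 3.288.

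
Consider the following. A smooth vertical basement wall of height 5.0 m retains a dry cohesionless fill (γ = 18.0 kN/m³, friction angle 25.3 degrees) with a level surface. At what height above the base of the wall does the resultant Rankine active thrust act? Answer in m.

K_a = 0.4012.
The pressure distribution is triangular, so the resultant acts at H/3 above the base = 5.0/3 = 1.667 m.

1.67 m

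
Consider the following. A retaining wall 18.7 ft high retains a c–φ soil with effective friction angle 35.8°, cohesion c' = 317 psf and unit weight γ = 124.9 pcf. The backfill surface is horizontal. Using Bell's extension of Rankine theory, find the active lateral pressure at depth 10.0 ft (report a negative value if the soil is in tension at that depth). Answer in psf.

K_a = (1 − sin φ)/(1 + sin φ) = 0.2619.
σ_a = K_a γ z − 2c√K_a = 0.2619×124.9×10.0 − 2×317×0.5117 = 2.633 psf.

2.63 psf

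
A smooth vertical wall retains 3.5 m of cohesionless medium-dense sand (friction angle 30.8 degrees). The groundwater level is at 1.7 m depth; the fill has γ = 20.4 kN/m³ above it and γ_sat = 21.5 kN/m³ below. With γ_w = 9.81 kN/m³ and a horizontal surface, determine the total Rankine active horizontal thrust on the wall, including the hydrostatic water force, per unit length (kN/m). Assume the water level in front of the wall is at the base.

51.7 kN/m

K_a = tan²(45° − φ/2) = 0.3227.
γ' = 21.5 − 9.81 = 11.69 kN/m³. Depth below WT = 1.8 m.
σ'_h at WT = K_a γ d_w = 11.19 kPa; at base = 11.19 + K_a γ' × 1.8 = 17.98 kPa.
P₁ (0–1.7 m) = ½×11.19×1.7 = 9.513. P₂ (1.7–3.5 m) = ½(11.19+17.98)×1.8 = 26.26.
P_w = ½ γ_w h₂² = 0.5×9.81×1.8² = 15.89. Total = 9.513+26.26+15.89 = 51.66 kN/m.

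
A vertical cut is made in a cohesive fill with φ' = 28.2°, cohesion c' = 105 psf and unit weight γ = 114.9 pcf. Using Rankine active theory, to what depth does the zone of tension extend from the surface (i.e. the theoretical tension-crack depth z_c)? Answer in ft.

K_a = tan²(45° − 28.2°/2) = 0.3582; √K_a = 0.5985.
The active pressure is zero where K_a γ z = 2c√K_a, so z_c = 2c/(γ√K_a) = 2×105/(114.9×0.5985) = 3.054 ft.

3.05 ft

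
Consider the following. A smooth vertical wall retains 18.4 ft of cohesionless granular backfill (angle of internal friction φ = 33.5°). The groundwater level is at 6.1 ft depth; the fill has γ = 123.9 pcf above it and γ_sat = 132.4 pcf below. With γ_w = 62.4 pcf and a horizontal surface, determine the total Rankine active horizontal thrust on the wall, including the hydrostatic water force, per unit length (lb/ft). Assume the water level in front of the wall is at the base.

9600 lb/ft

K_a = tan²(45° − φ/2) = 0.2887.
γ' = 132.4 − 62.4 = 70.00 pcf. Depth below WT = 12.3 ft.
σ'_h at WT = K_a γ d_w = 218.2 psf; at base = 218.2 + K_a γ' × 12.3 = 466.8 psf.
P₁ (0–6.1 ft) = ½×218.2×6.1 = 665.5. P₂ (6.1–18.4 ft) = ½(218.2+466.8)×12.3 = 4213.
P_w = ½ γ_w h₂² = 0.5×62.4×12.3² = 4720. Total = 665.5+4213+4720 = 9598 lb/ft.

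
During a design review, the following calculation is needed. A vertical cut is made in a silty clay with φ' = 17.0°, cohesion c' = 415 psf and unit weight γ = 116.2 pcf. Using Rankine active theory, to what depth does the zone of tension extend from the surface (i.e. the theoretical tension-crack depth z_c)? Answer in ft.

K_a = tan²(45° − 17.0°/2) = 0.5475; √K_a = 0.7400.
The active pressure is zero where K_a γ z = 2c√K_a, so z_c = 2c/(γ√K_a) = 2×415/(116.2×0.7400) = 9.653 ft.

9.65 ft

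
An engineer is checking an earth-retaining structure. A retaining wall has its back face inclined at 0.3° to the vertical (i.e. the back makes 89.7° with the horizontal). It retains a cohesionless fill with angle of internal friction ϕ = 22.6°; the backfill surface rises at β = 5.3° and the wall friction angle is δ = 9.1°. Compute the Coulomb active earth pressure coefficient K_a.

0.443

K_a = sin²(α+φ) / [sin²α · sin(α−δ) · (1 + √{sin(φ+δ)sin(φ−β) / (sin(α−δ)sin(α+β))})²].
With α = 89.7°, φ = 22.6°, δ = 9.1°, β = 5.3°: K_a = 0.4435.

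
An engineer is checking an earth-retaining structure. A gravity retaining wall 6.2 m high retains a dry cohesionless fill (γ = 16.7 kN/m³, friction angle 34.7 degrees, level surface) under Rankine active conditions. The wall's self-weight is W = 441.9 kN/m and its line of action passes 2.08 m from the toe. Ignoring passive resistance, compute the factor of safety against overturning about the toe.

5.05

K_a = tan²(45° − 34.7°/2) = 0.2745.
P_a = ½K_aγH² = 0.5×0.2745×16.7×6.2² = 88.10 kN/m, acting at H/3 = 2.067 m above the base.
Overturning moment M_o = P_a × H/3 = 88.10 × 2.067 = 182.1.
Resisting moment M_r = W × 2.08 = 441.9 × 2.08 = 919.2.
FS_overturning = M_r/M_o = 919.2/182.1 = 5.048.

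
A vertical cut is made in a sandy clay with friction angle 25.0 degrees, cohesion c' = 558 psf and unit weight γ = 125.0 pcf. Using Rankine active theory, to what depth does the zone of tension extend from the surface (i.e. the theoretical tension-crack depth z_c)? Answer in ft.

K_a = tan²(45° − 25.0°/2) = 0.4059; √K_a = 0.6371.
The active pressure is zero where K_a γ z = 2c√K_a, so z_c = 2c/(γ√K_a) = 2×558/(125.0×0.6371) = 14.01 ft.

14.0 ft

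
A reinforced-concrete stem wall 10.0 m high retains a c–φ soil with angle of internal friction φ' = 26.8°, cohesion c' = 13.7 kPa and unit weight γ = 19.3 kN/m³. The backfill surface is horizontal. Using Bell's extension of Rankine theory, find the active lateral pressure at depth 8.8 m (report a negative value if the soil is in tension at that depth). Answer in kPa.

47.4 kPa

K_a = (1 − sin φ)/(1 + sin φ) = 0.3785.
σ_a = K_a γ z − 2c√K_a = 0.3785×19.3×8.8 − 2×13.7×0.6152 = 47.42 kPa.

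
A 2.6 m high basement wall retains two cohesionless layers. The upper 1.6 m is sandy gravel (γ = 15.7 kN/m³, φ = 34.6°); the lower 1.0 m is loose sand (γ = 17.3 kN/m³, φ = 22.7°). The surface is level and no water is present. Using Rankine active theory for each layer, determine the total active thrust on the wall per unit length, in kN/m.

K_a1 = tan²(45°−34.6°/2) = 0.2756; K_a2 = tan²(45°−22.7°/2) = 0.4431.
Layer 1: σ at base = K_a1 γ₁ h₁ = 6.924 kPa; P₁ = ½×6.924×1.6 = 5.539.
Layer 2: σ_v at top = γ₁h₁ = 25.12; σ_h top = K_a2×25.12 = 11.13; σ_h base = K_a2×(25.12+17.3×1.0) = 18.80.
P₂ = ½(11.13+18.80)×1.0 = 14.96. Total P_a = 5.539+14.96 = 20.50 kN/m.

20.5 kN/m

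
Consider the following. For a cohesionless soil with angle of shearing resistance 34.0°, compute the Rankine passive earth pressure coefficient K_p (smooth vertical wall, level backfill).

K_p = (1 + sin φ)/(1 − sin φ) = tan²(45° + 34.0°/2) = 3.537.

3.54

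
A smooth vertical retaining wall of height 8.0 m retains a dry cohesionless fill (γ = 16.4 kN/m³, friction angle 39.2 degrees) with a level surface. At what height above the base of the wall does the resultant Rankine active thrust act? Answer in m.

2.67 m

K_a = 0.2255.
The pressure distribution is triangular, so the resultant acts at H/3 above the base = 8.0/3 = 2.667 m.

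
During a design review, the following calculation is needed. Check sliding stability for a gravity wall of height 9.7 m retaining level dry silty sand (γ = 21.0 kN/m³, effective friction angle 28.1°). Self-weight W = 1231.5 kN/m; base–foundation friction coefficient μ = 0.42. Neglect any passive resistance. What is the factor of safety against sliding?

K_a = tan²(45° − 28.1°/2) = 0.3596.
P_a = ½K_aγH² = 0.5×0.3596×21.0×9.7² = 355.3 kN/m, acting at H/3 = 3.233 m above the base.
FS_sliding = μW / P_a = 0.42×1231.5 / 355.3 = 1.456.

1.46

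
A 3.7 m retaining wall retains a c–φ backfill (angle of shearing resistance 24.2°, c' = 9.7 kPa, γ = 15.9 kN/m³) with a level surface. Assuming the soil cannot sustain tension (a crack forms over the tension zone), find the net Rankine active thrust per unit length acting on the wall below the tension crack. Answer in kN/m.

K_a = 0.4185; √K_a = 0.6469.
Tension-crack depth z_c = 2c/(γ√K_a) = 2×9.7/(15.9×0.6469) = 1.886 m.
σ_a at base = K_a γ H − 2c√K_a = 0.4185×15.9×3.7 − 2×9.7×0.6469 = 12.07 kPa.
P_a = ½ × 12.07 × (H − z_c) = 0.5×12.07×1.814 = 10.95 kN/m.

10.9 kN/m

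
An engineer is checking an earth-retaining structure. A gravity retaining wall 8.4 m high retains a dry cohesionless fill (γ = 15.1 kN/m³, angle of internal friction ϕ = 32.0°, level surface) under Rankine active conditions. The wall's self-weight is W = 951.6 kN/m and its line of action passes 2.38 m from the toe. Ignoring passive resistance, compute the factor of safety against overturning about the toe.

4.94

K_a = tan²(45° − 32.0°/2) = 0.3073.
P_a = ½K_aγH² = 0.5×0.3073×15.1×8.4² = 163.7 kN/m, acting at H/3 = 2.800 m above the base.
Overturning moment M_o = P_a × H/3 = 163.7 × 2.800 = 458.3.
Resisting moment M_r = W × 2.38 = 951.6 × 2.38 = 2265.
FS_overturning = M_r/M_o = 2265/458.3 = 4.942.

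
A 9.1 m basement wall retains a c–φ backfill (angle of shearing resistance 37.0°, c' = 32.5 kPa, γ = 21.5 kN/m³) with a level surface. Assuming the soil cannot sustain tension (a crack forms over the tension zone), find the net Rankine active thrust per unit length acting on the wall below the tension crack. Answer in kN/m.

K_a = 0.2486; √K_a = 0.4986.
Tension-crack depth z_c = 2c/(γ√K_a) = 2×32.5/(21.5×0.4986) = 6.064 m.
σ_a at base = K_a γ H − 2c√K_a = 0.2486×21.5×9.1 − 2×32.5×0.4986 = 16.23 kPa.
P_a = ½ × 16.23 × (H − z_c) = 0.5×16.23×3.036 = 24.64 kN/m.

24.6 kN/m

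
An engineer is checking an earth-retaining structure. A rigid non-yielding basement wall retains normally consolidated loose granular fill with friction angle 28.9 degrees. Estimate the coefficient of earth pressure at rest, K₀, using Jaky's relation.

K₀ = 1 − sin φ' = 1 − sin 28.9° = 0.5167.

0.517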